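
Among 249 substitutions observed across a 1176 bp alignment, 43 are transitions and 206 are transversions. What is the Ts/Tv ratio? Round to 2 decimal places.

0.21

R = 43/206 = 0.208737… ≈ 0.21 (to 2 d.p.).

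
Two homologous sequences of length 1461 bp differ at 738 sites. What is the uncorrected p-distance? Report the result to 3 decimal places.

0.505

p = 738/1461 = 0.505133… ≈ 0.505 (to 3 d.p.).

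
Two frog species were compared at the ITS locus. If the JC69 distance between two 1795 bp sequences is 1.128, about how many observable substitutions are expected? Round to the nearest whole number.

Invert JC69: p = (3/4)(1 − e^(−4d/3)) = 0.75 × (1 − e^(-1.504)) = 0.75 × (1 − 0.222239) = 0.583321.
Expected differing sites = pL ≈ 0.583321 × 1795 = 1047.061195 ≈ 1047.

1047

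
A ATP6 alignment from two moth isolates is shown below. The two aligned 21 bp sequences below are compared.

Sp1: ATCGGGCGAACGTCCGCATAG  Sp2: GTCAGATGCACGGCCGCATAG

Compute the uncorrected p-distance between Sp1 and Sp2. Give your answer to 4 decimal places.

The sequences differ at 6 of 21 positions (sites 1, 4, 6, 7, 9, 13).
p = 6/21 = 0.285714… ≈ 0.2857 (to 4 d.p.).

0.2857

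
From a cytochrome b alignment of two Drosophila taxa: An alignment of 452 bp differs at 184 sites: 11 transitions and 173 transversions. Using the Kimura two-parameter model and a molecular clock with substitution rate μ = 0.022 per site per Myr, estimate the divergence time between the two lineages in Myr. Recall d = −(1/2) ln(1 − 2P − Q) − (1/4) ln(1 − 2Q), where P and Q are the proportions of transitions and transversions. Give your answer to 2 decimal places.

14.66

P = 11/452 ≈ 0.024336 and Q = 173/452 ≈ 0.382743.
Under the Kimura two-parameter model, d = −½ ln(1 − 2P − Q) − ¼ ln(1 − 2Q).
1 − 2P − Q = 0.568585, giving −½ ln(0.568585) = 0.282302.
1 − 2Q = 0.234514, giving −¼ ln(0.234514) = 0.362560.
d = 0.282302 + 0.362560 = 0.644862.
Under a molecular clock d = 2μt, so t = d/(2μ) = 0.644862 / (2 × 0.022) = 14.66 Myr.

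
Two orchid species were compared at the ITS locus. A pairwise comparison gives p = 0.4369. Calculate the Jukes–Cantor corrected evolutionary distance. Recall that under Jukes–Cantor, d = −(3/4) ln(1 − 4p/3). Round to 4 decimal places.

0.6552

d = −(3/4) ln(1 − 4p/3) = −0.75 ln(1 − 0.582533) = −0.75 ln(0.417467)
  = −0.75 × (-0.873550) = 0.655163 substitutions/site.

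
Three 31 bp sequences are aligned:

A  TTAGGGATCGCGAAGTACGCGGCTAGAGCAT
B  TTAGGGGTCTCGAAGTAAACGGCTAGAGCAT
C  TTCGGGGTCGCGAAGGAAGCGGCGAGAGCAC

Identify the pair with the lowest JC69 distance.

A–B: 4/31 differ, p = 0.129, d = 0.142.
A–C: 6/31 differ, p = 0.194, d = 0.224.
B–C: 6/31 differ, p = 0.194, d = 0.224.
The smallest distance is between A and B.

A and B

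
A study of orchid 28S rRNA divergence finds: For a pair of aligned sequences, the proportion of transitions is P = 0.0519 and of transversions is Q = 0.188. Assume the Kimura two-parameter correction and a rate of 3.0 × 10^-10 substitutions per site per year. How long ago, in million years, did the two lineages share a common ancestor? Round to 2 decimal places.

Under the Kimura two-parameter model, d = −½ ln(1 − 2P − Q) − ¼ ln(1 − 2Q).
1 − 2P − Q = 0.7082, giving −½ ln(0.7082) = 0.172514.
1 − 2Q = 0.624, giving −¼ ln(0.624) = 0.117901.
d = 0.172514 + 0.117901 = 0.290415.
Under a molecular clock d = 2μt, so t = d/(2μ) = 0.290415 / (2 × 3.0 × 10^-10) = 484.03 million years.

484.03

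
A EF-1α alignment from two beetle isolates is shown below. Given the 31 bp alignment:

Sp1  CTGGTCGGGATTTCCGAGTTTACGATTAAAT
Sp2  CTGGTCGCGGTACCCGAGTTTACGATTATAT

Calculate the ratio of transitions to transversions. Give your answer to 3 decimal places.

0.667

Transitions are A↔G and C↔T; transversions are all other mismatches.
Transitions: 2. Transversions: 3.
R = 2/3 = 0.666666… ≈ 0.667 (to 3 d.p.).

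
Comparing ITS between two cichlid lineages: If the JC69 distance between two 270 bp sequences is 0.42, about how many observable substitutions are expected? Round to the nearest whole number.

Invert JC69: p = (3/4)(1 − e^(−4d/3)) = 0.75 × (1 − e^(-0.56)) = 0.75 × (1 − 0.571209) = 0.321593.
Expected differing sites = pL ≈ 0.321593 × 270 = 86.83011 ≈ 87.

87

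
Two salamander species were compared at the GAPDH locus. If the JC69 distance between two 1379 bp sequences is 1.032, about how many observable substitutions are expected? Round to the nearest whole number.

773

Invert JC69: p = (3/4)(1 − e^(−4d/3)) = 0.75 × (1 − e^(-1.376)) = 0.75 × (1 − 0.252587) = 0.560560.
Expected differing sites = pL ≈ 0.560560 × 1379 = 773.01224 ≈ 773.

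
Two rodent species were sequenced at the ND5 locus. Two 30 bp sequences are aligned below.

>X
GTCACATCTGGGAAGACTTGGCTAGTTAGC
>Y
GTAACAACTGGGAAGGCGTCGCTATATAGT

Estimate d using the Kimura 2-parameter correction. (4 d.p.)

0.3304

Of 30 sites, 2 differences are transitions and 6 are transversions, so P = 2/30 ≈ 0.066667 and Q = 6/30 = 0.2.
Under the Kimura two-parameter model, d = −½ ln(1 − 2P − Q) − ¼ ln(1 − 2Q).
1 − 2P − Q = 0.666666, giving −½ ln(0.666666) = 0.202733.
1 − 2Q = 0.6, giving −¼ ln(0.6) = 0.127706.
d = 0.202733 + 0.127706 = 0.330439.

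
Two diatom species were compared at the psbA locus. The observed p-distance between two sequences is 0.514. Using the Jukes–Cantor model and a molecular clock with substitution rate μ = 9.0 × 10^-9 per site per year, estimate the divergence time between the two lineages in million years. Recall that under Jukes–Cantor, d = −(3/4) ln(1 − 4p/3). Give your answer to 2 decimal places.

d = −(3/4) ln(1 − 4p/3) = −0.75 ln(1 − 0.685333) = −0.75 ln(0.314667)
  = −0.75 × (-1.156240) = 0.867180 substitutions/site.
Under a molecular clock d = 2μt, so t = d/(2μ) = 0.867180 / (2 × 9.0 × 10^-9) = 48.18 million years.

48.18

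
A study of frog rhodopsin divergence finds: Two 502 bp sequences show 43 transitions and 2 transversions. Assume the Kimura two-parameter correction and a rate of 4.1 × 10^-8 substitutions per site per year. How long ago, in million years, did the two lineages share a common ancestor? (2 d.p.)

P = 43/502 ≈ 0.085657 and Q = 2/502 ≈ 0.003984.
Under the Kimura two-parameter model, d = −½ ln(1 − 2P − Q) − ¼ ln(1 − 2Q).
1 − 2P − Q = 0.824702, giving −½ ln(0.824702) = 0.096367.
1 − 2Q = 0.992032, giving −¼ ln(0.992032) = 0.002000.
d = 0.096367 + 0.002000 = 0.098367.
Under a molecular clock d = 2μt, so t = d/(2μ) = 0.098367 / (2 × 4.1 × 10^-8) = 1.20 million years.

1.20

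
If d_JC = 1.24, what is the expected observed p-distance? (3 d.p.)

p = (3/4)(1 − e^(−4d/3)) = 0.75 × (1 − e^(-1.653333)) = 0.75 × (1 − 0.191411) = 0.606442.

0.606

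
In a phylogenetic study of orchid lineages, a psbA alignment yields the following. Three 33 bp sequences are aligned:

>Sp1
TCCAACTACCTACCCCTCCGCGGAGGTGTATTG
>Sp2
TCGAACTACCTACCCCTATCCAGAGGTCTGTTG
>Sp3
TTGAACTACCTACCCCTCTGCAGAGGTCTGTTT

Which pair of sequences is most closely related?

Sp2 and Sp3

Sp1–Sp2: 7/33 differ, p = 0.212, d = 0.249.
Sp1–Sp3: 7/33 differ, p = 0.212, d = 0.249.
Sp2–Sp3: 4/33 differ, p = 0.121, d = 0.132.
The smallest distance is between Sp2 and Sp3.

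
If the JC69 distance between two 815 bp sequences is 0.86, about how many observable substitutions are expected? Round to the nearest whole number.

417

Invert JC69: p = (3/4)(1 − e^(−4d/3)) = 0.75 × (1 − e^(-1.146667)) = 0.75 × (1 − 0.317694) = 0.511730.
Expected differing sites = pL ≈ 0.511730 × 815 = 417.05995 ≈ 417.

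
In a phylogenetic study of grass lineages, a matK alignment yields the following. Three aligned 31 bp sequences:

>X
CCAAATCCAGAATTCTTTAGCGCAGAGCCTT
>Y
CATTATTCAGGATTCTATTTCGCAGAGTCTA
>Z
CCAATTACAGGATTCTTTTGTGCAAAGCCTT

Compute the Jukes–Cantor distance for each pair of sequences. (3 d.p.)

d(X,Y) = 0.422, d(X,Z) = 0.224, d(Y,Z) = 0.481

X–Y: 10/31 sites differ → p ≈ 0.322581, d = −0.75 ln(1 − 0.430108) = 0.421731 ≈ 0.422.
X–Z: 6/31 sites differ → p ≈ 0.193548, d = −0.75 ln(1 − 0.258064) = 0.223869 ≈ 0.224.
Y–Z: 11/31 sites differ → p ≈ 0.354839, d = −0.75 ln(1 − 0.473119) = 0.480585 ≈ 0.481.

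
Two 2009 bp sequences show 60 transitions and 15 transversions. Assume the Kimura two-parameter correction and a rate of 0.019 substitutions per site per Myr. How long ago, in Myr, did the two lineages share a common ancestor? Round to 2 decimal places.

1.01

P = 60/2009 ≈ 0.029866 and Q = 15/2009 ≈ 0.007466.
Under the Kimura two-parameter model, d = −½ ln(1 − 2P − Q) − ¼ ln(1 − 2Q).
1 − 2P − Q = 0.932802, giving −½ ln(0.932802) = 0.034781.
1 − 2Q = 0.985068, giving −¼ ln(0.985068) = 0.003761.
d = 0.034781 + 0.003761 = 0.038542.
Under a molecular clock d = 2μt, so t = d/(2μ) = 0.038542 / (2 × 0.019) = 1.01 Myr.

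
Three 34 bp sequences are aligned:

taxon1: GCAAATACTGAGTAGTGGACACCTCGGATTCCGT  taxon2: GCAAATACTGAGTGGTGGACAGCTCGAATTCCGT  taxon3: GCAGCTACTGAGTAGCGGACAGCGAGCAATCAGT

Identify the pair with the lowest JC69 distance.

taxon1–taxon2: 3/34 differ, p = 0.088, d = 0.094.
taxon1–taxon3: 9/34 differ, p = 0.265, d = 0.326.
taxon2–taxon3: 9/34 differ, p = 0.265, d = 0.326.
The smallest distance is between taxon1 and taxon2.

taxon1 and taxon2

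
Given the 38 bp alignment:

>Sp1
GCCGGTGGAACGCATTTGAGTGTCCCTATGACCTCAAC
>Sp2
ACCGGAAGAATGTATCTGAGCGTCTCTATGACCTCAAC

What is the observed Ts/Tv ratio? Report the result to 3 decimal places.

7.000

Transitions are A↔G and C↔T; transversions are all other mismatches.
Transitions: 7. Transversions: 1.
R = 7/1 = 7.000.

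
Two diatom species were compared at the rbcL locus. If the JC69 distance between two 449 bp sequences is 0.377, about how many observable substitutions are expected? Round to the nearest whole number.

Invert JC69: p = (3/4)(1 − e^(−4d/3)) = 0.75 × (1 − e^(-0.502667)) = 0.75 × (1 − 0.604915) = 0.296314.
Expected differing sites = pL ≈ 0.296314 × 449 = 133.044986 ≈ 133.

133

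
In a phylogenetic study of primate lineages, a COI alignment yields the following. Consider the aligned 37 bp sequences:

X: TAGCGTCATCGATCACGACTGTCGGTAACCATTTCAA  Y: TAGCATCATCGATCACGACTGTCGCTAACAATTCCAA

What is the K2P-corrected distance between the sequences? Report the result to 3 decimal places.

0.117

Of 37 sites, 2 differences are transitions and 2 are transversions, so P = 2/37 ≈ 0.054054 and Q = 2/37 ≈ 0.054054.
Under the Kimura two-parameter model, d = −½ ln(1 − 2P − Q) − ¼ ln(1 − 2Q).
1 − 2P − Q = 0.837838, giving −½ ln(0.837838) = 0.088465.
1 − 2Q = 0.891892, giving −¼ ln(0.891892) = 0.028603.
d = 0.088465 + 0.028603 = 0.117068.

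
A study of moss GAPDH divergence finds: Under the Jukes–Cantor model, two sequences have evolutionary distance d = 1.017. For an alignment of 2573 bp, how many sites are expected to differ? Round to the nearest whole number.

Invert JC69: p = (3/4)(1 − e^(−4d/3)) = 0.75 × (1 − e^(-1.356)) = 0.75 × (1 − 0.257689) = 0.556733.
Expected differing sites = pL ≈ 0.556733 × 2573 = 1432.474009 ≈ 1432.

1432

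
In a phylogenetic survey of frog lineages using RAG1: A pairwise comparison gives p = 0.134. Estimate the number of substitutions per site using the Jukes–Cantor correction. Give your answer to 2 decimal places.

0.15

d = −(3/4) ln(1 − 4p/3) = −0.75 ln(1 − 0.178667) = −0.75 ln(0.821333)
  = −0.75 × (-0.196827) = 0.147620 substitutions/site.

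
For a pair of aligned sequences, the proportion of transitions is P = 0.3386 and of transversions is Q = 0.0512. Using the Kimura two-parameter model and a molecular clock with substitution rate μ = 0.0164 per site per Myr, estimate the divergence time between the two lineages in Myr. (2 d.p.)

Under the Kimura two-parameter model, d = −½ ln(1 − 2P − Q) − ¼ ln(1 − 2Q).
1 − 2P − Q = 0.2716, giving −½ ln(0.2716) = 0.651712.
1 − 2Q = 0.8976, giving −¼ ln(0.8976) = 0.027008.
d = 0.651712 + 0.027008 = 0.678720.
Under a molecular clock d = 2μt, so t = d/(2μ) = 0.678720 / (2 × 0.0164) = 20.69 Myr.

20.69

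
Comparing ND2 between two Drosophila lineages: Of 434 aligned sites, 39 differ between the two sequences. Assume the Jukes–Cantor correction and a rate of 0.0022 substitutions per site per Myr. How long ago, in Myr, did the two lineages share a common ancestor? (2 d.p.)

p = 39/434 ≈ 0.089862.
d = −(3/4) ln(1 − 4p/3) = −0.75 ln(1 − 0.119816) = −0.75 ln(0.880184)
  = −0.75 × (-0.127624) = 0.095718 substitutions/site.
Under a molecular clock d = 2μt, so t = d/(2μ) = 0.095718 / (2 × 0.0022) = 21.75 Myr.

21.75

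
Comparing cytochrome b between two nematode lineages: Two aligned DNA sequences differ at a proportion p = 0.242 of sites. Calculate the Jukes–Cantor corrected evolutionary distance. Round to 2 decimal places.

0.29

d = −(3/4) ln(1 − 4p/3) = −0.75 ln(1 − 0.322667) = −0.75 ln(0.677333)
  = −0.75 × (-0.389592) = 0.292194 substitutions/site.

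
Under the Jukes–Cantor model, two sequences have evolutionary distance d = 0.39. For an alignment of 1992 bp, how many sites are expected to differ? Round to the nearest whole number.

606

Invert JC69: p = (3/4)(1 − e^(−4d/3)) = 0.75 × (1 − e^(-0.52)) = 0.75 × (1 − 0.594521) = 0.304109.
Expected differing sites = pL ≈ 0.304109 × 1992 = 605.785128 ≈ 606.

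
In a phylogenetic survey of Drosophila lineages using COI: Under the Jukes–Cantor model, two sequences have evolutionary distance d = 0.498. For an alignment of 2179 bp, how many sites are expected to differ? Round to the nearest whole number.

Invert JC69: p = (3/4)(1 − e^(−4d/3)) = 0.75 × (1 − e^(-0.664)) = 0.75 × (1 − 0.514788) = 0.363909.
Expected differing sites = pL ≈ 0.363909 × 2179 = 792.957711 ≈ 793.

793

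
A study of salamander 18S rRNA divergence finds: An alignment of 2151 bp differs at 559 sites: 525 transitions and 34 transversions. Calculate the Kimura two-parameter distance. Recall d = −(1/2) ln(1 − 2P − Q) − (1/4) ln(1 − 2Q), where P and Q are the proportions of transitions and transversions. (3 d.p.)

P = 525/2151 ≈ 0.244073 and Q = 34/2151 ≈ 0.015807.
Under the Kimura two-parameter model, d = −½ ln(1 − 2P − Q) − ¼ ln(1 − 2Q).
1 − 2P − Q = 0.496047, giving −½ ln(0.496047) = 0.350542.
1 − 2Q = 0.968386, giving −¼ ln(0.968386) = 0.008031.
d = 0.350542 + 0.008031 = 0.358573.

0.359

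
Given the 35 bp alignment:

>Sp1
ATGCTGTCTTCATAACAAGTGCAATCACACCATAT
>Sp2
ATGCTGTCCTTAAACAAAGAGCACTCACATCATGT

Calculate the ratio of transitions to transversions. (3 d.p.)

Transitions are A↔G and C↔T; transversions are all other mismatches.
Transitions: 4. Transversions: 5.
R = 4/5 = 0.800.

0.800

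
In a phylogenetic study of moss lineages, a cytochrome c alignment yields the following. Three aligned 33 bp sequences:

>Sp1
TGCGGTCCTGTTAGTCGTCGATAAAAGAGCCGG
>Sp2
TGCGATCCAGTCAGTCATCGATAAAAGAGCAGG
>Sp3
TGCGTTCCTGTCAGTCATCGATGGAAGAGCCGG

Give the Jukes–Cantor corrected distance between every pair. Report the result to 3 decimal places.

d(Sp1,Sp2) = 0.169, d(Sp1,Sp3) = 0.169, d(Sp2,Sp3) = 0.169

Sp1–Sp2: 5/33 sites differ → p ≈ 0.151515, d = −0.75 ln(1 − 0.20202) = 0.169254 ≈ 0.169.
Sp1–Sp3: 5/33 sites differ → p ≈ 0.151515, d = −0.75 ln(1 − 0.20202) = 0.169254 ≈ 0.169.
Sp2–Sp3: 5/33 sites differ → p ≈ 0.151515, d = −0.75 ln(1 − 0.20202) = 0.169254 ≈ 0.169.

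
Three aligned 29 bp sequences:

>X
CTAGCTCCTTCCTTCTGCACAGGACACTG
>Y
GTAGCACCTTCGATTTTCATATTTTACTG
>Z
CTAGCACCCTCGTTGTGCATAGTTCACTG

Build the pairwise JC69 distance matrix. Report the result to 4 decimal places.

X–Y: 11/29 sites differ → p ≈ 0.37931, d = −0.75 ln(1 − 0.505747) = 0.528531 ≈ 0.5285.
X–Z: 7/29 sites differ → p ≈ 0.241379, d = −0.75 ln(1 − 0.321839) = 0.291278 ≈ 0.2913.
Y–Z: 7/29 sites differ → p ≈ 0.241379, d = −0.75 ln(1 − 0.321839) = 0.291278 ≈ 0.2913.

d(X,Y) = 0.5285, d(X,Z) = 0.2913, d(Y,Z) = 0.2913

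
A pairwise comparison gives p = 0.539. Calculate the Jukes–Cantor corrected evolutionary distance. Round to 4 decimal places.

0.9512

d = −(3/4) ln(1 − 4p/3) = −0.75 ln(1 − 0.718667) = −0.75 ln(0.281333)
  = −0.75 × (-1.268216) = 0.951162 substitutions/site.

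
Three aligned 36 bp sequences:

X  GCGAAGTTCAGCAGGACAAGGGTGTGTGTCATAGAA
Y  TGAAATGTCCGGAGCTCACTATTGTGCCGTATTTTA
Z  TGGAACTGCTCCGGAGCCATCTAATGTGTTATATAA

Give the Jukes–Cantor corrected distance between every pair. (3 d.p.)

X–Y: 20/36 sites differ → p ≈ 0.555556, d = −0.75 ln(1 − 0.740741) = 1.012446 ≈ 1.012.
X–Z: 17/36 sites differ → p ≈ 0.472222, d = −0.75 ln(1 − 0.629629) = 0.744938 ≈ 0.745.
Y–Z: 20/36 sites differ → p ≈ 0.555556, d = −0.75 ln(1 − 0.740741) = 1.012446 ≈ 1.012.

d(X,Y) = 1.012, d(X,Z) = 0.745, d(Y,Z) = 1.012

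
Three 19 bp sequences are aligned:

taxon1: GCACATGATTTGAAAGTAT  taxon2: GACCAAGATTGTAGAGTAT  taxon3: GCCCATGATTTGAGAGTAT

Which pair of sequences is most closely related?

taxon1–taxon2: 6/19 differ, p = 0.316, d = 0.410.
taxon1–taxon3: 2/19 differ, p = 0.105, d = 0.113.
taxon2–taxon3: 4/19 differ, p = 0.211, d = 0.247.
The smallest distance is between taxon1 and taxon3.

taxon1 and taxon3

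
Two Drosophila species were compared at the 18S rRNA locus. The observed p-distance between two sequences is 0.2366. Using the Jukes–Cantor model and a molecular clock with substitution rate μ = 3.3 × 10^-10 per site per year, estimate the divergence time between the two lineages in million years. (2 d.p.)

430.70

d = −(3/4) ln(1 − 4p/3) = −0.75 ln(1 − 0.315467) = −0.75 ln(0.684533)
  = −0.75 × (-0.379018) = 0.284264 substitutions/site.
Under a molecular clock d = 2μt, so t = d/(2μ) = 0.284264 / (2 × 3.3 × 10^-10) = 430.70 million years.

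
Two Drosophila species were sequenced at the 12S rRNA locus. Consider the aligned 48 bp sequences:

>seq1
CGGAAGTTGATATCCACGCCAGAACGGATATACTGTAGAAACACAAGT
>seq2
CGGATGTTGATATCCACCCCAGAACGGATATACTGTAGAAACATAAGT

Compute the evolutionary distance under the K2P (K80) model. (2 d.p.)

0.07

Of 48 sites, 1 differences are transitions and 2 are transversions, so P = 1/48 ≈ 0.020833 and Q = 2/48 ≈ 0.041667.
Under the Kimura two-parameter model, d = −½ ln(1 − 2P − Q) − ¼ ln(1 − 2Q).
1 − 2P − Q = 0.916667, giving −½ ln(0.916667) = 0.043506.
1 − 2Q = 0.916666, giving −¼ ln(0.916666) = 0.021753.
d = 0.043506 + 0.021753 = 0.065259.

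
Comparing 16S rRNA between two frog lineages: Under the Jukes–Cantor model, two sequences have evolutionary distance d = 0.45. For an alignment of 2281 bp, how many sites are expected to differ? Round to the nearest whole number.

Invert JC69: p = (3/4)(1 − e^(−4d/3)) = 0.75 × (1 − e^(-0.6)) = 0.75 × (1 − 0.548812) = 0.338391.
Expected differing sites = pL ≈ 0.338391 × 2281 = 771.869871 ≈ 772.

772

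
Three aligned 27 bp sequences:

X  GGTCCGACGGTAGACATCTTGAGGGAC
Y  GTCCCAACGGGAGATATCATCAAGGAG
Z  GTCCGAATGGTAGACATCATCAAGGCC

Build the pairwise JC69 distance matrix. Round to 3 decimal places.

d(X,Y) = 0.441, d(X,Z) = 0.441, d(Y,Z) = 0.264

X–Y: 9/27 sites differ → p ≈ 0.333333, d = −0.75 ln(1 − 0.444444) = 0.440839 ≈ 0.441.
X–Z: 9/27 sites differ → p ≈ 0.333333, d = −0.75 ln(1 − 0.444444) = 0.440839 ≈ 0.441.
Y–Z: 6/27 sites differ → p ≈ 0.222222, d = −0.75 ln(1 − 0.296296) = 0.263548 ≈ 0.264.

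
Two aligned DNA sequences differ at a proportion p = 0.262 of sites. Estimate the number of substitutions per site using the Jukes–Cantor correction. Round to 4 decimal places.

0.3223

d = −(3/4) ln(1 − 4p/3) = −0.75 ln(1 − 0.349333) = −0.75 ln(0.650667)
  = −0.75 × (-0.429757) = 0.322318 substitutions/site.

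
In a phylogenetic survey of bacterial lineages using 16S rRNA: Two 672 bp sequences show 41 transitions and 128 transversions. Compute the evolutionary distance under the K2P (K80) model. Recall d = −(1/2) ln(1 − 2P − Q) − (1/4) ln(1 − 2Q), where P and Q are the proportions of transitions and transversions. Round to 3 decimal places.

P = 41/672 ≈ 0.061012 and Q = 128/672 ≈ 0.190476.
Under the Kimura two-parameter model, d = −½ ln(1 − 2P − Q) − ¼ ln(1 − 2Q).
1 − 2P − Q = 0.6875, giving −½ ln(0.6875) = 0.187347.
1 − 2Q = 0.619048, giving −¼ ln(0.619048) = 0.119893.
d = 0.187347 + 0.119893 = 0.307240.

0.307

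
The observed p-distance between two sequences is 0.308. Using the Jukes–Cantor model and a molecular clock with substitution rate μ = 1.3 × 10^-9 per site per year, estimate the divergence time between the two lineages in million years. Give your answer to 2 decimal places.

d = −(3/4) ln(1 − 4p/3) = −0.75 ln(1 − 0.410667) = −0.75 ln(0.589333)
  = −0.75 × (-0.528764) = 0.396573 substitutions/site.
Under a molecular clock d = 2μt, so t = d/(2μ) = 0.396573 / (2 × 1.3 × 10^-9) = 152.53 million years.

152.53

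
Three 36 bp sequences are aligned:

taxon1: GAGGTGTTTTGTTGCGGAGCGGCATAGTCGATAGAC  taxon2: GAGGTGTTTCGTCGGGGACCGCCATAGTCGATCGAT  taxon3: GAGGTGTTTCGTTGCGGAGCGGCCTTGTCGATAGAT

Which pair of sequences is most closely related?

taxon1 and taxon3

taxon1–taxon2: 7/36 differ, p = 0.194, d = 0.225.
taxon1–taxon3: 4/36 differ, p = 0.111, d = 0.120.
taxon2–taxon3: 7/36 differ, p = 0.194, d = 0.225.
The smallest distance is between taxon1 and taxon3.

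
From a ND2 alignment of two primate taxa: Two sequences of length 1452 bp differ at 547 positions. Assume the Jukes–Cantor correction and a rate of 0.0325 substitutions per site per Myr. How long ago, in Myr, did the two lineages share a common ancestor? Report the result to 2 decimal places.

p = 547/1452 ≈ 0.376722.
d = −(3/4) ln(1 − 4p/3) = −0.75 ln(1 − 0.502296) = −0.75 ln(0.497704)
  = −0.75 × (-0.697750) = 0.523313 substitutions/site.
Under a molecular clock d = 2μt, so t = d/(2μ) = 0.523313 / (2 × 0.0325) = 8.05 Myr.

8.05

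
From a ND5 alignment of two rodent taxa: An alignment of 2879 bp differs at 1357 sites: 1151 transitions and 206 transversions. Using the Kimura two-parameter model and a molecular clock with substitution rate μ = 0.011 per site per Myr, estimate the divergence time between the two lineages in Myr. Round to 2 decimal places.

P = 1151/2879 ≈ 0.399792 and Q = 206/2879 ≈ 0.071553.
Under the Kimura two-parameter model, d = −½ ln(1 − 2P − Q) − ¼ ln(1 − 2Q).
1 − 2P − Q = 0.128863, giving −½ ln(0.128863) = 1.024503.
1 − 2Q = 0.856894, giving −¼ ln(0.856894) = 0.038610.
d = 1.024503 + 0.038610 = 1.063113.
Under a molecular clock d = 2μt, so t = d/(2μ) = 1.063113 / (2 × 0.011) = 48.32 Myr.

48.32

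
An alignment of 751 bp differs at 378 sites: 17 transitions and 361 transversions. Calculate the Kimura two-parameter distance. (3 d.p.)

1.187

P = 17/751 ≈ 0.022636 and Q = 361/751 ≈ 0.480692.
Under the Kimura two-parameter model, d = −½ ln(1 − 2P − Q) − ¼ ln(1 − 2Q).
1 − 2P − Q = 0.474036, giving −½ ln(0.474036) = 0.373236.
1 − 2Q = 0.038616, giving −¼ ln(0.038616) = 0.813522.
d = 0.373236 + 0.813522 = 1.186758.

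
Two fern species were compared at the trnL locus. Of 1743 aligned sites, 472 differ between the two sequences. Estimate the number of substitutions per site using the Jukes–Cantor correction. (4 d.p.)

0.3360

p = 472/1743 ≈ 0.270797.
d = −(3/4) ln(1 − 4p/3) = −0.75 ln(1 − 0.361063) = −0.75 ln(0.638937)
  = −0.75 × (-0.447949) = 0.335962 substitutions/site.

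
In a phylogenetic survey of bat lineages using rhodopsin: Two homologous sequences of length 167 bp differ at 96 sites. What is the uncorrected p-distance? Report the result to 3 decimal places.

0.575

p = 96/167 = 0.574850… ≈ 0.575 (to 3 d.p.).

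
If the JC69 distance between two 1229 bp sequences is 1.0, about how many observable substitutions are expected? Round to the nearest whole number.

Invert JC69: p = (3/4)(1 − e^(−4d/3)) = 0.75 × (1 − e^(-1.333333)) = 0.75 × (1 − 0.263597) = 0.552302.
Expected differing sites = pL ≈ 0.552302 × 1229 = 678.779158 ≈ 679.

679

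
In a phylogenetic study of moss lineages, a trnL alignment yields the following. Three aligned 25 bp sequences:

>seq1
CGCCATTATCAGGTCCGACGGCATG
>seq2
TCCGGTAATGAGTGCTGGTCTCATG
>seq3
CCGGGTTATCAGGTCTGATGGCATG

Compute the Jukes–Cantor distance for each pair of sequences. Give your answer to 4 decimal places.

d(seq1,seq2) = 0.8865, d(seq1,seq3) = 0.2892, d(seq2,seq3) = 0.4904

seq1–seq2: 13/25 sites differ → p = 0.52, d = −0.75 ln(1 − 0.693333) = 0.886495 ≈ 0.8865.
seq1–seq3: 6/25 sites differ → p = 0.24, d = −0.75 ln(1 − 0.32) = 0.289247 ≈ 0.2892.
seq2–seq3: 9/25 sites differ → p = 0.36, d = −0.75 ln(1 − 0.48) = 0.490445 ≈ 0.4904.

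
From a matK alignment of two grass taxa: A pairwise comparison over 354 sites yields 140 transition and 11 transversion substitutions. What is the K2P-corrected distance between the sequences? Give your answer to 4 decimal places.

0.8791

P = 140/354 ≈ 0.39548 and Q = 11/354 ≈ 0.031073.
Under the Kimura two-parameter model, d = −½ ln(1 − 2P − Q) − ¼ ln(1 − 2Q).
1 − 2P − Q = 0.177967, giving −½ ln(0.177967) = 0.863079.
1 − 2Q = 0.937854, giving −¼ ln(0.937854) = 0.016040.
d = 0.863079 + 0.016040 = 0.879119.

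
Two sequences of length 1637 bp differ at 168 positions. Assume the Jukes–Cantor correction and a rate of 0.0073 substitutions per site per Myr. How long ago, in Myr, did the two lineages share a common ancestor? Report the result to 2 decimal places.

7.56

p = 168/1637 ≈ 0.102627.
d = −(3/4) ln(1 − 4p/3) = −0.75 ln(1 − 0.136836) = −0.75 ln(0.863164)
  = −0.75 × (-0.147151) = 0.110363 substitutions/site.
Under a molecular clock d = 2μt, so t = d/(2μ) = 0.110363 / (2 × 0.0073) = 7.56 Myr.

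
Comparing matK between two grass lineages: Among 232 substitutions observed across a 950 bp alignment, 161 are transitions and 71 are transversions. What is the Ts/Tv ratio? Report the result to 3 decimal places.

R = 161/71 = 2.267605… ≈ 2.268 (to 3 d.p.).

2.268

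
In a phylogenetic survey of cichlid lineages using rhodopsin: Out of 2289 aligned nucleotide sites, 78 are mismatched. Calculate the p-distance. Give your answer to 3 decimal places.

p = 78/2289 = 0.034076… ≈ 0.034 (to 3 d.p.).

0.034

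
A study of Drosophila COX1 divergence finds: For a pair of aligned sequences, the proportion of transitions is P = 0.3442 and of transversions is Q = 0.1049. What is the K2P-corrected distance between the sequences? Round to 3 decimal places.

Under the Kimura two-parameter model, d = −½ ln(1 − 2P − Q) − ¼ ln(1 − 2Q).
1 − 2P − Q = 0.2067, giving −½ ln(0.2067) = 0.788243.
1 − 2Q = 0.7902, giving −¼ ln(0.7902) = 0.058867.
d = 0.788243 + 0.058867 = 0.847110.

0.847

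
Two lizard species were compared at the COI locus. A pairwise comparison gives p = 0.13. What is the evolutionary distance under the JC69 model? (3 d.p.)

0.143

d = −(3/4) ln(1 − 4p/3) = −0.75 ln(1 − 0.173333) = −0.75 ln(0.826667)
  = −0.75 × (-0.190353) = 0.142765 substitutions/site.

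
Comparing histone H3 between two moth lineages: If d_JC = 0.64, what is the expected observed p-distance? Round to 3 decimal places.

0.431

p = (3/4)(1 − e^(−4d/3)) = 0.75 × (1 − e^(-0.853333)) = 0.75 × (1 − 0.425993) = 0.430505.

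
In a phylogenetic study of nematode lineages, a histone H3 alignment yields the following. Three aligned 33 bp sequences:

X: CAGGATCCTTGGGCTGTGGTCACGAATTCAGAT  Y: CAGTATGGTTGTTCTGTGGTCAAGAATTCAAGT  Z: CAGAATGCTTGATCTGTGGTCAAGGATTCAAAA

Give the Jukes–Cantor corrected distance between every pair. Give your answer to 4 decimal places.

d(X,Y) = 0.2928, d(X,Z) = 0.2928, d(Y,Z) = 0.2082

X–Y: 8/33 sites differ → p ≈ 0.242424, d = −0.75 ln(1 − 0.323232) = 0.292820 ≈ 0.2928.
X–Z: 8/33 sites differ → p ≈ 0.242424, d = −0.75 ln(1 − 0.323232) = 0.292820 ≈ 0.2928.
Y–Z: 6/33 sites differ → p ≈ 0.181818, d = −0.75 ln(1 − 0.242424) = 0.208224 ≈ 0.2082.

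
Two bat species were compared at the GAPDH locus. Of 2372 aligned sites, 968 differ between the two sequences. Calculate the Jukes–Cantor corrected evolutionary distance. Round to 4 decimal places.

0.5892

p = 968/2372 ≈ 0.408094.
d = −(3/4) ln(1 − 4p/3) = −0.75 ln(1 − 0.544125) = −0.75 ln(0.455875)
  = −0.75 × (-0.785537) = 0.589153 substitutions/site.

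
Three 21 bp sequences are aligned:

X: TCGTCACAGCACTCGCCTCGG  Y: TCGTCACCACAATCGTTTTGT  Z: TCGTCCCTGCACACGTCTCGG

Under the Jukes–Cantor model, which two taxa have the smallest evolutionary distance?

X and Z

X–Y: 7/21 differ, p = 0.333, d = 0.441.
X–Z: 4/21 differ, p = 0.190, d = 0.220.
Y–Z: 8/21 differ, p = 0.381, d = 0.532.
The smallest distance is between X and Z.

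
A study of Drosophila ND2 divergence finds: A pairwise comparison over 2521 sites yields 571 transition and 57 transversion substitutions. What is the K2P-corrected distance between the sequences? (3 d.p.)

0.334

P = 571/2521 ≈ 0.226497 and Q = 57/2521 ≈ 0.02261.
Under the Kimura two-parameter model, d = −½ ln(1 − 2P − Q) − ¼ ln(1 − 2Q).
1 − 2P − Q = 0.524396, giving −½ ln(0.524396) = 0.322754.
1 − 2Q = 0.95478, giving −¼ ln(0.95478) = 0.011569.
d = 0.322754 + 0.011569 = 0.334323.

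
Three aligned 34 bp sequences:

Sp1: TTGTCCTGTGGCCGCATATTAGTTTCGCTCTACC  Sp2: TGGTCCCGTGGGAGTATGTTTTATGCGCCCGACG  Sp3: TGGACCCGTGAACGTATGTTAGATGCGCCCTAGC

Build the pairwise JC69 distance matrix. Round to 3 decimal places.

d(Sp1,Sp2) = 0.535, d(Sp1,Sp3) = 0.423, d(Sp2,Sp3) = 0.326

Sp1–Sp2: 13/34 sites differ → p ≈ 0.382353, d = −0.75 ln(1 − 0.509804) = 0.534712 ≈ 0.535.
Sp1–Sp3: 11/34 sites differ → p ≈ 0.323529, d = −0.75 ln(1 − 0.431372) = 0.423397 ≈ 0.423.
Sp2–Sp3: 9/34 sites differ → p ≈ 0.264706, d = −0.75 ln(1 − 0.352941) = 0.326488 ≈ 0.326.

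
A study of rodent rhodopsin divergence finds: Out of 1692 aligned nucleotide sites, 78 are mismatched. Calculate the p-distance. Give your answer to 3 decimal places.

0.046

p = 78/1692 = 0.046099… ≈ 0.046 (to 3 d.p.).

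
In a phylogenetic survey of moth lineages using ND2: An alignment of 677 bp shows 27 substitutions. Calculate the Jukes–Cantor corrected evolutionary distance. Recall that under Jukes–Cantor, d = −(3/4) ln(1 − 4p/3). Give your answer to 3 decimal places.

0.041

p = 27/677 ≈ 0.039882.
d = −(3/4) ln(1 − 4p/3) = −0.75 ln(1 − 0.053176) = −0.75 ln(0.946824)
  = −0.75 × (-0.054642) = 0.040982 substitutions/site.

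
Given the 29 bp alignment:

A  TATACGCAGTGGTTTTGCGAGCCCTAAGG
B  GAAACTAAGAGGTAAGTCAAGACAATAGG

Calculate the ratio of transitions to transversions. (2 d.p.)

0.08

Transitions are A↔G and C↔T; transversions are all other mismatches.
Transitions: 1. Transversions: 13.
R = 1/13 = 0.076923… ≈ 0.08 (to 2 d.p.).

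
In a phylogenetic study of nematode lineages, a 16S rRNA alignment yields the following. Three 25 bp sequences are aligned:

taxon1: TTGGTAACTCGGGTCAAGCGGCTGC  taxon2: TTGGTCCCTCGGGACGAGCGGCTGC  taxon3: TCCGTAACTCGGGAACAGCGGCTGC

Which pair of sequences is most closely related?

taxon1 and taxon2

taxon1–taxon2: 4/25 differ, p = 0.160, d = 0.180.
taxon1–taxon3: 5/25 differ, p = 0.200, d = 0.233.
taxon2–taxon3: 6/25 differ, p = 0.240, d = 0.289.
The smallest distance is between taxon1 and taxon2.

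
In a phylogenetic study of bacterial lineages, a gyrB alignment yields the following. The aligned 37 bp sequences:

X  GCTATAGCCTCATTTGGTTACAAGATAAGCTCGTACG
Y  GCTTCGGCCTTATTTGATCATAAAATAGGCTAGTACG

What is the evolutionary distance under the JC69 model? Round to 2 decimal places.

0.34

The sequences differ at 10 of 37 sites (4, 5, 6, 11, 17, 19, 21, 24, 28, 32), so p = 10/37 ≈ 0.27027.
d = −(3/4) ln(1 − 4p/3) = −0.75 ln(1 − 0.36036) = −0.75 ln(0.63964)
  = −0.75 × (-0.446850) = 0.335138 substitutions/site.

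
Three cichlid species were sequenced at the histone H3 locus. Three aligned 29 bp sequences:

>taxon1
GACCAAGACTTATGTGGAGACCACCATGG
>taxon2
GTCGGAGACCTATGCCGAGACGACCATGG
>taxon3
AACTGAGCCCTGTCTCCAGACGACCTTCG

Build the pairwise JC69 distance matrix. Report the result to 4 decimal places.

taxon1–taxon2: 7/29 sites differ → p ≈ 0.241379, d = −0.75 ln(1 − 0.321839) = 0.291278 ≈ 0.2913.
taxon1–taxon3: 12/29 sites differ → p ≈ 0.413793, d = −0.75 ln(1 − 0.551724) = 0.601760 ≈ 0.6018.
taxon2–taxon3: 10/29 sites differ → p ≈ 0.344828, d = −0.75 ln(1 − 0.459771) = 0.461822 ≈ 0.4618.

d(taxon1,taxon2) = 0.2913, d(taxon1,taxon3) = 0.6018, d(taxon2,taxon3) = 0.4618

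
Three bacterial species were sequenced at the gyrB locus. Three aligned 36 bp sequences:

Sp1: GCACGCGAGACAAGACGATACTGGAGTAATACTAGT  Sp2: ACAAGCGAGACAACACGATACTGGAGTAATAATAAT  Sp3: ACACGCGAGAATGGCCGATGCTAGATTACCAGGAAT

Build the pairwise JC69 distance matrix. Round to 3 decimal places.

Sp1–Sp2: 5/36 sites differ → p ≈ 0.138889, d = −0.75 ln(1 − 0.185185) = 0.153596 ≈ 0.154.
Sp1–Sp3: 13/36 sites differ → p ≈ 0.361111, d = −0.75 ln(1 − 0.481481) = 0.492584 ≈ 0.493.
Sp2–Sp3: 13/36 sites differ → p ≈ 0.361111, d = −0.75 ln(1 − 0.481481) = 0.492584 ≈ 0.493.

d(Sp1,Sp2) = 0.154, d(Sp1,Sp3) = 0.493, d(Sp2,Sp3) = 0.493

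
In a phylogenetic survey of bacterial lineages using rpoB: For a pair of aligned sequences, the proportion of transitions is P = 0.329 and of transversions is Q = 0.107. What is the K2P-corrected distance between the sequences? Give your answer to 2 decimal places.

0.78

Under the Kimura two-parameter model, d = −½ ln(1 − 2P − Q) − ¼ ln(1 − 2Q).
1 − 2P − Q = 0.235, giving −½ ln(0.235) = 0.724085.
1 − 2Q = 0.786, giving −¼ ln(0.786) = 0.060200.
d = 0.724085 + 0.060200 = 0.784285.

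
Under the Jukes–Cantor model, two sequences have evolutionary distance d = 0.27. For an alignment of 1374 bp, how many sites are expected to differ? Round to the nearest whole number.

Invert JC69: p = (3/4)(1 − e^(−4d/3)) = 0.75 × (1 − e^(-0.36)) = 0.75 × (1 − 0.697676) = 0.226743.
Expected differing sites = pL ≈ 0.226743 × 1374 = 311.544882 ≈ 312.

312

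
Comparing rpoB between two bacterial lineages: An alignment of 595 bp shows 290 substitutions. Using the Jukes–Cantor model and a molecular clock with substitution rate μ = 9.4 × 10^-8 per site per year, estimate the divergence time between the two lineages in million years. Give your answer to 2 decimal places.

p = 290/595 ≈ 0.487395.
d = −(3/4) ln(1 − 4p/3) = −0.75 ln(1 − 0.64986) = −0.75 ln(0.35014)
  = −0.75 × (-1.049422) = 0.787067 substitutions/site.
Under a molecular clock d = 2μt, so t = d/(2μ) = 0.787067 / (2 × 9.4 × 10^-8) = 4.19 million years.

4.19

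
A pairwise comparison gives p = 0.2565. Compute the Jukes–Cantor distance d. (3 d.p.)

0.314

d = −(3/4) ln(1 − 4p/3) = −0.75 ln(1 − 0.342) = −0.75 ln(0.658)
  = −0.75 × (-0.418550) = 0.313913 substitutions/site.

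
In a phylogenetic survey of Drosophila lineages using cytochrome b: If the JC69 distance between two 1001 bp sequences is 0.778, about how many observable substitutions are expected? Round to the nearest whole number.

485

Invert JC69: p = (3/4)(1 − e^(−4d/3)) = 0.75 × (1 − e^(-1.037333)) = 0.75 × (1 − 0.354399) = 0.484201.
Expected differing sites = pL ≈ 0.484201 × 1001 = 484.685201 ≈ 485.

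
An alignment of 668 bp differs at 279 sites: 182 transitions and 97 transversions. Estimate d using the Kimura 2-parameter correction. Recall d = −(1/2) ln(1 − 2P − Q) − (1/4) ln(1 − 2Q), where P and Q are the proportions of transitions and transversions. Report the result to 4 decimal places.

0.6716

P = 182/668 ≈ 0.272455 and Q = 97/668 ≈ 0.14521.
Under the Kimura two-parameter model, d = −½ ln(1 − 2P − Q) − ¼ ln(1 − 2Q).
1 − 2P − Q = 0.30988, giving −½ ln(0.30988) = 0.585785.
1 − 2Q = 0.70958, giving −¼ ln(0.70958) = 0.085771.
d = 0.585785 + 0.085771 = 0.671556.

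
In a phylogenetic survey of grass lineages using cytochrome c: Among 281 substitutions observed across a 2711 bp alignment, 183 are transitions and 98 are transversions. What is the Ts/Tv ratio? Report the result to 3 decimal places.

1.867

R = 183/98 = 1.867346… ≈ 1.867 (to 3 d.p.).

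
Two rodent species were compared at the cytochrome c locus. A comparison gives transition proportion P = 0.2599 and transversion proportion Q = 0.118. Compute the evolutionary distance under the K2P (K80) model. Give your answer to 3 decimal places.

0.575

Under the Kimura two-parameter model, d = −½ ln(1 − 2P − Q) − ¼ ln(1 − 2Q).
1 − 2P − Q = 0.3622, giving −½ ln(0.3622) = 0.507779.
1 − 2Q = 0.764, giving −¼ ln(0.764) = 0.067297.
d = 0.507779 + 0.067297 = 0.575076.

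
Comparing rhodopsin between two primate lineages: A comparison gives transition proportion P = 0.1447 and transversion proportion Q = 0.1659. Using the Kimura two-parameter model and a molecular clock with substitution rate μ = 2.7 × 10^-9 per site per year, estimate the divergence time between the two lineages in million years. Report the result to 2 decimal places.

74.92

Under the Kimura two-parameter model, d = −½ ln(1 − 2P − Q) − ¼ ln(1 − 2Q).
1 − 2P − Q = 0.5447, giving −½ ln(0.5447) = 0.303760.
1 − 2Q = 0.6682, giving −¼ ln(0.6682) = 0.100792.
d = 0.303760 + 0.100792 = 0.404552.
Under a molecular clock d = 2μt, so t = d/(2μ) = 0.404552 / (2 × 2.7 × 10^-9) = 74.92 million years.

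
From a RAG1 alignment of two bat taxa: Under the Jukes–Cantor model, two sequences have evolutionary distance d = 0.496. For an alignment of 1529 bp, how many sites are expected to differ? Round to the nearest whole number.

555

Invert JC69: p = (3/4)(1 − e^(−4d/3)) = 0.75 × (1 − e^(-0.661333)) = 0.75 × (1 − 0.516163) = 0.362878.
Expected differing sites = pL ≈ 0.362878 × 1529 = 554.840462 ≈ 555.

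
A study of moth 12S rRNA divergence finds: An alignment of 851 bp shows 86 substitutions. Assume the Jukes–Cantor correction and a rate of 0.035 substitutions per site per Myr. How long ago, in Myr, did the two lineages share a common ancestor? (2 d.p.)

p = 86/851 ≈ 0.101058.
d = −(3/4) ln(1 − 4p/3) = −0.75 ln(1 − 0.134744) = −0.75 ln(0.865256)
  = −0.75 × (-0.144730) = 0.108548 substitutions/site.
Under a molecular clock d = 2μt, so t = d/(2μ) = 0.108548 / (2 × 0.035) = 1.55 Myr.

1.55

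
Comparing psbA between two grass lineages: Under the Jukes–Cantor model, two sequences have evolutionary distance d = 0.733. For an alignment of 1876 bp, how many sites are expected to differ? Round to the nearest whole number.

Invert JC69: p = (3/4)(1 − e^(−4d/3)) = 0.75 × (1 − e^(-0.977333)) = 0.75 × (1 − 0.376313) = 0.467765.
Expected differing sites = pL ≈ 0.467765 × 1876 = 877.52714 ≈ 878.

878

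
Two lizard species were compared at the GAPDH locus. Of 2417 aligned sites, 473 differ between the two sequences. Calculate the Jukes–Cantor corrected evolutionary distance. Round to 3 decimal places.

0.227

p = 473/2417 ≈ 0.195697.
d = −(3/4) ln(1 − 4p/3) = −0.75 ln(1 − 0.260929) = −0.75 ln(0.739071)
  = −0.75 × (-0.302361) = 0.226771 substitutions/site.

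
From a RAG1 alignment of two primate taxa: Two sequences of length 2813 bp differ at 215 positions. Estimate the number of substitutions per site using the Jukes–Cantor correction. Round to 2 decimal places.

p = 215/2813 ≈ 0.076431.
d = −(3/4) ln(1 − 4p/3) = −0.75 ln(1 − 0.101908) = −0.75 ln(0.898092)
  = −0.75 × (-0.107483) = 0.080612 substitutions/site.

0.08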